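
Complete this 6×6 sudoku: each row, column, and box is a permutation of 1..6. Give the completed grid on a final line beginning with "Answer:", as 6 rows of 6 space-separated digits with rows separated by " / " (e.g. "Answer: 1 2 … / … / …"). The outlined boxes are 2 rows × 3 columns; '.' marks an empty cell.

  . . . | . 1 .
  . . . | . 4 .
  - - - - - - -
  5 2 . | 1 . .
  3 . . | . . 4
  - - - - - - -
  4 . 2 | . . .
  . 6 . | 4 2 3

Step 1. [r3c6∈{6}] nothing but 6 survives at r3c6 ⇒ r3c6=6.
Step 2. [r5c2∈{1,3,5}] across row 5, 3 lands solely at r5c2, so r5c2=3.
Step 3. [r6c3∈{1,5}] in row 6, 5 fits only at r6c3. So r6c3=5.
Step 4. [r4c3∈{1,6}] r4c3 is the only open cell in row 4 admitting 6, so r4c3=6.
Step 5. [r2c3∈{1,3}] across col 3, 1 lands solely at r2c3. So r2c3=1.
Step 6. [r2c4∈{2,3,5,6}] r2c4 is the only open cell in row 2 admitting 3, so r2c4=3.
Step 7. [r1c4∈{2,5,6}] in box 2, 6 fits only at r1c4, so r1c4=6.
Step 8. [r5c4∈{5}] r5c4 has the single candidate 5 ⇒ r5c4=5.
Step 9. [r1c1∈{2}] nothing but 2 survives at r1c1. So r1c1=2.
Step 10. [r1c6∈{5}] nothing but 5 survives at r1c6, so r1c6=5.
Step 11. [r3c3∈{4}] r3c3's peers cover all but 4 ⇒ r3c3=4.
Step 12. [r5c6∈{1}] only 1 remains possible at r5c6 ⇒ r5c6=1.
Step 13. [r3c5∈{3}] r3c5's peers cover all but 3, so r3c5=3.
Step 14. [r2c6∈{2}] r2c6's peers cover all but 2. So r2c6=2.
Step 15. [r1c3∈{3}] nothing but 3 survives at r1c3 ⇒ r1c3=3.
Step 16. [r2c2∈{5}] only 5 remains possible at r2c2. So r2c2=5.
Step 17. [r4c5∈{5}] r4c5's peers cover all but 5. So r4c5=5.
Step 18. [r4c4∈{2}] nothing but 2 survives at r4c4 ⇒ r4c4=2.
Step 19. [r2c1∈{6}] nothing but 6 survives at r2c1 ⇒ r2c1=6.
Step 20. [r5c5∈{6}] only 6 remains possible at r5c5 ⇒ r5c5=6.
Step 21. [r4c2∈{1}] only 1 remains possible at r4c2. So r4c2=1.
Step 22. [r6c1∈{1}] only 1 remains possible at r6c1. So r6c1=1.
Step 23. [r1c2∈{4}] r1c2's peers cover all but 4, so r1c2=4.

Answer: 2 4 3 6 1 5 / 6 5 1 3 4 2 / 5 2 4 1 3 6 / 3 1 6 2 5 4 / 4 3 2 5 6 1 / 1 6 5 4 2 3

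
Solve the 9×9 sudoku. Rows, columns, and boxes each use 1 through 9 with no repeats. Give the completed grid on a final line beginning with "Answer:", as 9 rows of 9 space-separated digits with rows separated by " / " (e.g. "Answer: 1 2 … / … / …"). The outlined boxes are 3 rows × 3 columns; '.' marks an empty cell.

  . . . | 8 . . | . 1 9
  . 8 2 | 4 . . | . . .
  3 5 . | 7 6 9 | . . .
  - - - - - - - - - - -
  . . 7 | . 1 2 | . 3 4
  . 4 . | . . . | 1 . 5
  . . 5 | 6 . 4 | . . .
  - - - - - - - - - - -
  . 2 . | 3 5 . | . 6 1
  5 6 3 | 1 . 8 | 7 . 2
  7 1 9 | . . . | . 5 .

Step 1. [r2c5∈{3}] r2c5 has the single candidate 3. So r2c5=3.
Step 2. [r4c2∈{9}] nothing but 9 survives at r4c2. So r4c2=9.
Step 3. [r1c7∈{2,3,4,5,6}] 3 has one home in row 1: r1c7 ⇒ r1c7=3.
Step 4. [r7c7∈{4,8,9}] 9 has one home in row 7: r7c7. So r7c7=9.
Step 5. [r3c9∈{8}] r3c9's peers cover all but 8, so r3c9=8.
Step 6. [r6c9∈{7}] r6c9 is down to just 7. So r6c9=7.
Step 7. [r5c4∈{9}] r5c4's peers cover all but 9. So r5c4=9.
Step 8. [r6c5∈{8}] nothing but 8 survives at r6c5. So r6c5=8.
Step 9. [r6c7∈{2}] nothing but 2 survives at r6c7, so r6c7=2.
Step 10. [r8c8∈{4}] r8c8 is down to just 4. So r8c8=4.
Step 11. [r4c7∈{6,8}] r4c7 is the only open cell in box 6 admitting 6, so r4c7=6.
Step 12. [r4c1∈{8}] r4c1's peers cover all but 8, so r4c1=8.
Step 13. [r2c6∈{1,5}] r2c6 is the only open cell in col 6 admitting 1, so r2c6=1.
Step 14. [r7c1∈{4}] r7c1 is down to just 4, so r7c1=4.
Step 15. [r1c1∈{6}] r1c1 has the single candidate 6. So r1c1=6.
Step 16. [r3c3∈{1,4}] r3c3 is the only open cell in row 3 admitting 1. So r3c3=1.
Step 17. [r1c5∈{2}] r1c5 is down to just 2. So r1c5=2.
Step 18. [r5c5∈{7}] r5c5 is down to just 7 ⇒ r5c5=7.
Step 19. [r2c1∈{9}] nothing but 9 survives at r2c1. So r2c1=9.
Step 20. [r6c1∈{1}] r6c1's peers cover all but 1. So r6c1=1.
Step 21. [r5c3∈{6}] r5c3's peers cover all but 6, so r5c3=6.
Step 22. [r1c6∈{5}] r1c6 has the single candidate 5, so r1c6=5.
Step 23. [r9c4∈{2}] r9c4 has the single candidate 2. So r9c4=2.
Step 24. [r1c2∈{7}] nothing but 7 survives at r1c2 ⇒ r1c2=7.
Step 25. [r9c6∈{6}] r9c6's peers cover all but 6, so r9c6=6.
Step 26. [r2c8∈{7}] r2c8's peers cover all but 7. So r2c8=7.
Step 27. [r2c9∈{6}] nothing but 6 survives at r2c9. So r2c9=6.
Step 28. [r3c7∈{4}] r3c7 is down to just 4, so r3c7=4.
Step 29. [r4c4∈{5}] r4c4 has the single candidate 5 ⇒ r4c4=5.
Step 30. [r9c7∈{8}] r9c7's peers cover all but 8. So r9c7=8.
Step 31. [r3c8∈{2}] r3c8 has the single candidate 2. So r3c8=2.
Step 32. [r8c5∈{9}] nothing but 9 survives at r8c5, so r8c5=9.
Step 33. [r7c3∈{8}] r7c3 is down to just 8. So r7c3=8.
Step 34. [r9c5∈{4}] nothing but 4 survives at r9c5, so r9c5=4.
Step 35. [r6c2∈{3}] r6c2 is down to just 3, so r6c2=3.
Step 36. [r1c3∈{4}] r1c3 has the single candidate 4. So r1c3=4.
Step 37. [r7c6∈{7}] r7c6 has the single candidate 7, so r7c6=7.
Step 38. [r5c8∈{8}] r5c8 has the single candidate 8. So r5c8=8.
Step 39. [r5c6∈{3}] r5c6's peers cover all but 3. So r5c6=3.
Step 40. [r2c7∈{5}] only 5 remains possible at r2c7. So r2c7=5.
Step 41. [r9c9∈{3}] r9c9's peers cover all but 3 ⇒ r9c9=3.
Step 42. [r5c1∈{2}] r5c1 is down to just 2. So r5c1=2.
Step 43. [r6c8∈{9}] r6c8 has the single candidate 9. So r6c8=9.

Answer: 6 7 4 8 2 5 3 1 9 / 9 8 2 4 3 1 5 7 6 / 3 5 1 7 6 9 4 2 8 / 8 9 7 5 1 2 6 3 4 / 2 4 6 9 7 3 1 8 5 / 1 3 5 6 8 4 2 9 7 / 4 2 8 3 5 7 9 6 1 / 5 6 3 1 9 8 7 4 2 / 7 1 9 2 4 6 8 5 3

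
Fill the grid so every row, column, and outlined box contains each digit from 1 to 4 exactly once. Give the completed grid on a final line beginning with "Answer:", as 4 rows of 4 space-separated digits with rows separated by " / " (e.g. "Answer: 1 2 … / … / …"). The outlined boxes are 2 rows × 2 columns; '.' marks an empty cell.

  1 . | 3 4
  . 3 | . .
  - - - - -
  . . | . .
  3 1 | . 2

Step 1. [r3c2∈{2,4}] 4 has one home in col 2: r3c2, so r3c2=4.
Step 2. [r2c3∈{1,2}] col 3 places 2 nowhere but r2c3. So r2c3=2.
Step 3. [r2c4∈{1}] only 1 remains possible at r2c4, so r2c4=1.
Step 4. [r3c3∈{1}] r3c3 has the single candidate 1. So r3c3=1.
Step 5. [r3c4∈{3}] r3c4's peers cover all but 3. So r3c4=3.
Step 6. [r4c3∈{4}] r4c3 is down to just 4. So r4c3=4.
Step 7. [r3c1∈{2}] r3c1 has the single candidate 2. So r3c1=2.
Step 8. [r1c2∈{2}] r1c2 has the single candidate 2 ⇒ r1c2=2.
Step 9. [r2c1∈{4}] only 4 remains possible at r2c1. So r2c1=4.

Answer: 1 2 3 4 / 4 3 2 1 / 2 4 1 3 / 3 1 4 2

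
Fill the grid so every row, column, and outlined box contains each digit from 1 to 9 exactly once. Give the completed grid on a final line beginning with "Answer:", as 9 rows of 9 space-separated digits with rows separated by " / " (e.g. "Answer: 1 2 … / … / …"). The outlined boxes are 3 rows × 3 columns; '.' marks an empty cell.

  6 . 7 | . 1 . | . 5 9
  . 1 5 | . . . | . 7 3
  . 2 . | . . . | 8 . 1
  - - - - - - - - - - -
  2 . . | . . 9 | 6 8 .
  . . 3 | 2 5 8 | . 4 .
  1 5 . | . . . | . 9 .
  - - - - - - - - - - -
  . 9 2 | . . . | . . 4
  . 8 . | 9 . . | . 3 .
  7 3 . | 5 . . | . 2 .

Step 1. [r1c2∈{4}] nothing but 4 survives at r1c2. So r1c2=4.
Step 2. [r5c9∈{7}] only 7 remains possible at r5c9, so r5c9=7.
Step 3. [r7c8∈{1,6}] 1 has one home in col 8: r7c8 ⇒ r7c8=1.
Step 4. [r4c3∈{4}] r4c3 is down to just 4, so r4c3=4.
Step 5. [r2c7∈{2,4}] across col 7, 4 lands solely at r2c7, so r2c7=4.
Step 6. [r6c7∈{2,3}] col 7 places 3 nowhere but r6c7. So r6c7=3.
Step 7. [r3c1∈{3,9}] 3 has one home in col 1: r3c1. So r3c1=3.
Step 8. [r1c4∈{3,8}] in row 1, 8 fits only at r1c4. So r1c4=8.
Step 9. [r2c4∈{6}] r2c4 is down to just 6 ⇒ r2c4=6.
Step 10. [r7c5∈{3,6,7,8}] across row 7, 8 lands solely at r7c5, so r7c5=8.
Step 11. [r7c6∈{3,6,7}] across row 7, 6 lands solely at r7c6. So r7c6=6.
Step 12. [r9c5∈{4}] nothing but 4 survives at r9c5 ⇒ r9c5=4.
Step 13. [r2c6∈{2}] r2c6's peers cover all but 2. So r2c6=2.
Step 14. [r3c6∈{4,5,7}] r3c6 is the only open cell in row 3 admitting 5. So r3c6=5.
Step 15. [r6c6∈{4,7}] in col 6, 4 fits only at r6c6, so r6c6=4.
Step 16. [r6c4∈{7}] r6c4 has the single candidate 7 ⇒ r6c4=7.
Step 17. [r8c6∈{1,7}] r8c6 is the only open cell in col 6 admitting 7, so r8c6=7.
Step 18. [r8c7∈{5}] r8c7 is down to just 5 ⇒ r8c7=5.
Step 19. [r8c3∈{1,6}] row 8 places 1 nowhere but r8c3 ⇒ r8c3=1.
Step 20. [r3c3∈{9}] r3c3 is down to just 9. So r3c3=9.
Step 21. [r9c3∈{6}] only 6 remains possible at r9c3 ⇒ r9c3=6.
Step 22. [r7c4∈{3}] only 3 remains possible at r7c4, so r7c4=3.
Step 23. [r1c7∈{2}] nothing but 2 survives at r1c7 ⇒ r1c7=2.
Step 24. [r6c9∈{2}] r6c9 is down to just 2, so r6c9=2.
Step 25. [r4c2∈{7}] nothing but 7 survives at r4c2 ⇒ r4c2=7.
Step 26. [r4c4∈{1}] r4c4 is down to just 1. So r4c4=1.
Step 27. [r4c9∈{5}] r4c9 has the single candidate 5 ⇒ r4c9=5.
Step 28. [r5c7∈{1}] r5c7 is down to just 1, so r5c7=1.
Step 29. [r3c8∈{6}] nothing but 6 survives at r3c8. So r3c8=6.
Step 30. [r8c5∈{2}] only 2 remains possible at r8c5 ⇒ r8c5=2.
Step 31. [r2c1∈{8}] nothing but 8 survives at r2c1, so r2c1=8.
Step 32. [r8c9∈{6}] r8c9 has the single candidate 6. So r8c9=6.
Step 33. [r3c4∈{4}] only 4 remains possible at r3c4. So r3c4=4.
Step 34. [r4c5∈{3}] r4c5 is down to just 3, so r4c5=3.
Step 35. [r7c7∈{7}] r7c7 is down to just 7. So r7c7=7.
Step 36. [r2c5∈{9}] r2c5 is down to just 9, so r2c5=9.
Step 37. [r6c3∈{8}] r6c3 has the single candidate 8 ⇒ r6c3=8.
Step 38. [r8c1∈{4}] r8c1 has the single candidate 4. So r8c1=4.
Step 39. [r7c1∈{5}] nothing but 5 survives at r7c1. So r7c1=5.
Step 40. [r6c5∈{6}] only 6 remains possible at r6c5, so r6c5=6.
Step 41. [r9c6∈{1}] r9c6's peers cover all but 1. So r9c6=1.
Step 42. [r3c5∈{7}] r3c5's peers cover all but 7, so r3c5=7.
Step 43. [r9c7∈{9}] r9c7 has the single candidate 9, so r9c7=9.
Step 44. [r5c1∈{9}] only 9 remains possible at r5c1. So r5c1=9.
Step 45. [r5c2∈{6}] r5c2 is down to just 6. So r5c2=6.
Step 46. [r1c6∈{3}] only 3 remains possible at r1c6 ⇒ r1c6=3.
Step 47. [r9c9∈{8}] r9c9's peers cover all but 8, so r9c9=8.

Answer: 6 4 7 8 1 3 2 5 9 / 8 1 5 6 9 2 4 7 3 / 3 2 9 4 7 5 8 6 1 / 2 7 4 1 3 9 6 8 5 / 9 6 3 2 5 8 1 4 7 / 1 5 8 7 6 4 3 9 2 / 5 9 2 3 8 6 7 1 4 / 4 8 1 9 2 7 5 3 6 / 7 3 6 5 4 1 9 2 8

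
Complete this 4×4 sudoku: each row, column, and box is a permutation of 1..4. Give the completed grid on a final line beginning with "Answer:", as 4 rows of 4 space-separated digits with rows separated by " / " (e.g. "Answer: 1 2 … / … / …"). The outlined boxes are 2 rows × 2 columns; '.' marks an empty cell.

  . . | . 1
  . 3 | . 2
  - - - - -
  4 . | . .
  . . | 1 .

Step 1. [r4c2∈{2}] r4c2's peers cover all but 2 ⇒ r4c2=2.
Step 2. [r1c3∈{3,4}] in row 1, 3 fits only at r1c3, so r1c3=3.
Step 3. [r4c1∈{3}] only 3 remains possible at r4c1, so r4c1=3.
Step 4. [r1c2∈{4}] r1c2's peers cover all but 4, so r1c2=4.
Step 5. [r3c3∈{2}] r3c3's peers cover all but 2 ⇒ r3c3=2.
Step 6. [r4c4∈{4}] nothing but 4 survives at r4c4. So r4c4=4.
Step 7. [r2c1∈{1}] r2c1's peers cover all but 1, so r2c1=1.
Step 8. [r2c3∈{4}] r2c3's peers cover all but 4. So r2c3=4.
Step 9. [r1c1∈{2}] r1c1 is down to just 2 ⇒ r1c1=2.
Step 10. [r3c4∈{3}] r3c4 has the single candidate 3, so r3c4=3.
Step 11. [r3c2∈{1}] nothing but 1 survives at r3c2. So r3c2=1.

Answer: 2 4 3 1 / 1 3 4 2 / 4 1 2 3 / 3 2 1 4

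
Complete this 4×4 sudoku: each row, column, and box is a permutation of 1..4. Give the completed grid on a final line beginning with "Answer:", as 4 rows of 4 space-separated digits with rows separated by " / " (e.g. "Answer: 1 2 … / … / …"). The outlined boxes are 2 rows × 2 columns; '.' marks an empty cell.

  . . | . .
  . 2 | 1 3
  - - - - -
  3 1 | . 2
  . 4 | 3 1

Step 1. [r1c4∈{4}] r1c4 has the single candidate 4. So r1c4=4.
Step 2. [r1c2∈{3}] r1c2's peers cover all but 3 ⇒ r1c2=3.
Step 3. [r2c1∈{4}] r2c1's peers cover all but 4, so r2c1=4.
Step 4. [r3c3∈{4}] r3c3 has the single candidate 4, so r3c3=4.
Step 5. [r1c1∈{1}] r1c1's peers cover all but 1, so r1c1=1.
Step 6. [r4c1∈{2}] only 2 remains possible at r4c1. So r4c1=2.
Step 7. [r1c3∈{2}] r1c3 is down to just 2, so r1c3=2.

Answer: 1 3 2 4 / 4 2 1 3 / 3 1 4 2 / 2 4 3 1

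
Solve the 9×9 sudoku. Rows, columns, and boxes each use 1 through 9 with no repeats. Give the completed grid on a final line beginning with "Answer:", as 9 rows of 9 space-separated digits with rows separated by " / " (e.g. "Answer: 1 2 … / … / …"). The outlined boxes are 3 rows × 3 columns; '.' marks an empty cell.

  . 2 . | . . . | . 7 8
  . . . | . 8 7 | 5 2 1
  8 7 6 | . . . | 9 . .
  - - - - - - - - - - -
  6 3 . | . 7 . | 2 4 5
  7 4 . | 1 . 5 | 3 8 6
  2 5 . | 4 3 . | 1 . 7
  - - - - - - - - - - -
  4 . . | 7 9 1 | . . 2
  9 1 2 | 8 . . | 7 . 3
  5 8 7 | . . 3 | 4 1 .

Step 1. [r1c3∈{1,3,4,5,9}] col 3 places 5 nowhere but r1c3 ⇒ r1c3=5.
Step 2. [r2c4∈{3,6,9}] 6 has one home in row 2: r2c4 ⇒ r2c4=6.
Step 3. [r3c5∈{1,2,4,5}] in row 3, 1 fits only at r3c5. So r3c5=1.
Step 4. [r4c4∈{9}] only 9 remains possible at r4c4 ⇒ r4c4=9.
Step 5. [r8c5∈{4,5,6}] in col 5, 5 fits only at r8c5 ⇒ r8c5=5.
Step 6. [r8c6∈{4,6}] across row 8, 4 lands solely at r8c6 ⇒ r8c6=4.
Step 7. [r7c2∈{6}] r7c2 has the single candidate 6. So r7c2=6.
Step 8. [r2c3∈{3,4,9}] 4 has one home in row 2: r2c3. So r2c3=4.
Step 9. [r3c4∈{2,3,5}] across row 3, 5 lands solely at r3c4. So r3c4=5.
Step 10. [r4c6∈{8}] r4c6's peers cover all but 8 ⇒ r4c6=8.
Step 11. [r1c1∈{1,3}] 1 has one home in row 1: r1c1 ⇒ r1c1=1.
Step 12. [r5c3∈{9}] nothing but 9 survives at r5c3. So r5c3=9.
Step 13. [r5c5∈{2}] only 2 remains possible at r5c5, so r5c5=2.
Step 14. [r8c8∈{6}] r8c8's peers cover all but 6 ⇒ r8c8=6.
Step 15. [r7c7∈{8}] only 8 remains possible at r7c7 ⇒ r7c7=8.
Step 16. [r1c6∈{9}] only 9 remains possible at r1c6. So r1c6=9.
Step 17. [r9c4∈{2}] r9c4 has the single candidate 2. So r9c4=2.
Step 18. [r9c5∈{6}] r9c5's peers cover all but 6. So r9c5=6.
Step 19. [r7c8∈{5}] nothing but 5 survives at r7c8 ⇒ r7c8=5.
Step 20. [r1c5∈{4}] r1c5's peers cover all but 4. So r1c5=4.
Step 21. [r7c3∈{3}] r7c3 is down to just 3 ⇒ r7c3=3.
Step 22. [r2c1∈{3}] only 3 remains possible at r2c1. So r2c1=3.
Step 23. [r6c6∈{6}] r6c6's peers cover all but 6 ⇒ r6c6=6.
Step 24. [r3c6∈{2}] r3c6's peers cover all but 2. So r3c6=2.
Step 25. [r1c7∈{6}] nothing but 6 survives at r1c7, so r1c7=6.
Step 26. [r1c4∈{3}] r1c4 has the single candidate 3 ⇒ r1c4=3.
Step 27. [r2c2∈{9}] r2c2 is down to just 9 ⇒ r2c2=9.
Step 28. [r3c8∈{3}] r3c8 has the single candidate 3, so r3c8=3.
Step 29. [r6c3∈{8}] r6c3 is down to just 8. So r6c3=8.
Step 30. [r6c8∈{9}] r6c8 is down to just 9, so r6c8=9.
Step 31. [r4c3∈{1}] r4c3's peers cover all but 1, so r4c3=1.
Step 32. [r9c9∈{9}] only 9 remains possible at r9c9 ⇒ r9c9=9.
Step 33. [r3c9∈{4}] only 4 remains possible at r3c9, so r3c9=4.

Answer: 1 2 5 3 4 9 6 7 8 / 3 9 4 6 8 7 5 2 1 / 8 7 6 5 1 2 9 3 4 / 6 3 1 9 7 8 2 4 5 / 7 4 9 1 2 5 3 8 6 / 2 5 8 4 3 6 1 9 7 / 4 6 3 7 9 1 8 5 2 / 9 1 2 8 5 4 7 6 3 / 5 8 7 2 6 3 4 1 9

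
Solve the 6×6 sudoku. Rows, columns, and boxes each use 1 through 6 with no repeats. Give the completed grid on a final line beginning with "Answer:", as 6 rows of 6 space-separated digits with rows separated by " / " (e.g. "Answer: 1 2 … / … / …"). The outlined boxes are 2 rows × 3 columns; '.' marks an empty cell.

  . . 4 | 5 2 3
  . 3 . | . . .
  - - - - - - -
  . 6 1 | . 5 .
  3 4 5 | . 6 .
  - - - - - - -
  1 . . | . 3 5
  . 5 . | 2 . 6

Step 1. [r2c4∈{1,4,6}] col 4 places 6 nowhere but r2c4. So r2c4=6.
Step 2. [r5c4∈{4}] r5c4's peers cover all but 4, so r5c4=4.
Step 3. [r3c1∈{2}] only 2 remains possible at r3c1, so r3c1=2.
Step 4. [r2c5∈{1,4}] col 5 places 4 nowhere but r2c5, so r2c5=4.
Step 5. [r5c3∈{2,6}] 6 has one home in row 5: r5c3 ⇒ r5c3=6.
Step 6. [r4c6∈{1,2}] in row 4, 2 fits only at r4c6, so r4c6=2.
Step 7. [r6c1∈{4}] only 4 remains possible at r6c1, so r6c1=4.
Step 8. [r2c1∈{5}] r2c1 is down to just 5 ⇒ r2c1=5.
Step 9. [r1c1∈{6}] r1c1 has the single candidate 6. So r1c1=6.
Step 10. [r4c4∈{1}] r4c4 has the single candidate 1 ⇒ r4c4=1.
Step 11. [r5c2∈{2}] nothing but 2 survives at r5c2, so r5c2=2.
Step 12. [r2c3∈{2}] r2c3's peers cover all but 2 ⇒ r2c3=2.
Step 13. [r1c2∈{1}] r1c2 is down to just 1 ⇒ r1c2=1.
Step 14. [r2c6∈{1}] only 1 remains possible at r2c6, so r2c6=1.
Step 15. [r3c6∈{4}] r3c6 has the single candidate 4. So r3c6=4.
Step 16. [r6c3∈{3}] only 3 remains possible at r6c3. So r6c3=3.
Step 17. [r6c5∈{1}] nothing but 1 survives at r6c5 ⇒ r6c5=1.
Step 18. [r3c4∈{3}] nothing but 3 survives at r3c4. So r3c4=3.

Answer: 6 1 4 5 2 3 / 5 3 2 6 4 1 / 2 6 1 3 5 4 / 3 4 5 1 6 2 / 1 2 6 4 3 5 / 4 5 3 2 1 6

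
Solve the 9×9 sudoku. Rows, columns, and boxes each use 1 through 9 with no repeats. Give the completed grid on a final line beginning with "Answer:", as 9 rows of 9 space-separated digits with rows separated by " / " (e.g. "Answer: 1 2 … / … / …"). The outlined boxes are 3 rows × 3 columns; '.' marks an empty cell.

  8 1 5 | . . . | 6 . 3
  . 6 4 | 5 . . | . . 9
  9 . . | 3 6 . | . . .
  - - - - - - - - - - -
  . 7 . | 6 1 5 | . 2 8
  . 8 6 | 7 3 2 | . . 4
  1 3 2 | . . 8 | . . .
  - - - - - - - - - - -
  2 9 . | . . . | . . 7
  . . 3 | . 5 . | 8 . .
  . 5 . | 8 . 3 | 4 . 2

Step 1. [r7c5∈{4}] r7c5 is down to just 4. So r7c5=4.
Step 2. [r7c4∈{1}] r7c4 has the single candidate 1 ⇒ r7c4=1.
Step 3. [r6c5∈{9}] r6c5's peers cover all but 9, so r6c5=9.
Step 4. [r3c3∈{7}] r3c3 has the single candidate 7. So r3c3=7.
Step 5. [r9c8∈{1,6,9}] row 9 places 9 nowhere but r9c8 ⇒ r9c8=9.
Step 6. [r9c5∈{7}] only 7 remains possible at r9c5 ⇒ r9c5=7.
Step 7. [r3c8∈{1,4,5,8}] r3c8 is the only open cell in row 3 admitting 8, so r3c8=8.
Step 8. [r3c6∈{1,4}] 4 has one home in row 3: r3c6 ⇒ r3c6=4.
Step 9. [r7c8∈{3,5,6}] in col 8, 3 fits only at r7c8 ⇒ r7c8=3.
Step 10. [r5c7∈{1,5,9}] across row 5, 9 lands solely at r5c7 ⇒ r5c7=9.
Step 11. [r5c8∈{1,5}] 1 has one home in row 5: r5c8 ⇒ r5c8=1.
Step 12. [r2c8∈{7}] r2c8 has the single candidate 7. So r2c8=7.
Step 13. [r8c8∈{6}] only 6 remains possible at r8c8 ⇒ r8c8=6.
Step 14. [r1c5∈{2}] r1c5 has the single candidate 2 ⇒ r1c5=2.
Step 15. [r1c4∈{9}] only 9 remains possible at r1c4, so r1c4=9.
Step 16. [r6c8∈{5}] r6c8 has the single candidate 5 ⇒ r6c8=5.
Step 17. [r3c9∈{1,5}] 5 has one home in col 9: r3c9. So r3c9=5.
Step 18. [r3c7∈{1,2}] row 3 places 1 nowhere but r3c7 ⇒ r3c7=1.
Step 19. [r4c1∈{4}] r4c1 is down to just 4. So r4c1=4.
Step 20. [r2c1∈{3}] r2c1 is down to just 3. So r2c1=3.
Step 21. [r4c3∈{9}] r4c3's peers cover all but 9. So r4c3=9.
Step 22. [r2c7∈{2}] r2c7's peers cover all but 2. So r2c7=2.
Step 23. [r7c7∈{5}] r7c7 is down to just 5, so r7c7=5.
Step 24. [r9c1∈{6}] r9c1 is down to just 6. So r9c1=6.
Step 25. [r7c6∈{6}] only 6 remains possible at r7c6 ⇒ r7c6=6.
Step 26. [r3c2∈{2}] nothing but 2 survives at r3c2. So r3c2=2.
Step 27. [r8c1∈{7}] r8c1's peers cover all but 7 ⇒ r8c1=7.
Step 28. [r8c4∈{2}] r8c4 has the single candidate 2, so r8c4=2.
Step 29. [r6c9∈{6}] r6c9 has the single candidate 6. So r6c9=6.
Step 30. [r1c8∈{4}] r1c8 has the single candidate 4. So r1c8=4.
Step 31. [r6c7∈{7}] only 7 remains possible at r6c7 ⇒ r6c7=7.
Step 32. [r7c3∈{8}] r7c3 has the single candidate 8, so r7c3=8.
Step 33. [r8c9∈{1}] nothing but 1 survives at r8c9, so r8c9=1.
Step 34. [r2c6∈{1}] r2c6 is down to just 1. So r2c6=1.
Step 35. [r2c5∈{8}] r2c5 is down to just 8. So r2c5=8.
Step 36. [r6c4∈{4}] r6c4 has the single candidate 4. So r6c4=4.
Step 37. [r1c6∈{7}] r1c6 has the single candidate 7 ⇒ r1c6=7.
Step 38. [r9c3∈{1}] only 1 remains possible at r9c3, so r9c3=1.
Step 39. [r8c2∈{4}] nothing but 4 survives at r8c2. So r8c2=4.
Step 40. [r4c7∈{3}] nothing but 3 survives at r4c7, so r4c7=3.
Step 41. [r5c1∈{5}] r5c1 has the single candidate 5 ⇒ r5c1=5.
Step 42. [r8c6∈{9}] nothing but 9 survives at r8c6, so r8c6=9.

Answer: 8 1 5 9 2 7 6 4 3 / 3 6 4 5 8 1 2 7 9 / 9 2 7 3 6 4 1 8 5 / 4 7 9 6 1 5 3 2 8 / 5 8 6 7 3 2 9 1 4 / 1 3 2 4 9 8 7 5 6 / 2 9 8 1 4 6 5 3 7 / 7 4 3 2 5 9 8 6 1 / 6 5 1 8 7 3 4 9 2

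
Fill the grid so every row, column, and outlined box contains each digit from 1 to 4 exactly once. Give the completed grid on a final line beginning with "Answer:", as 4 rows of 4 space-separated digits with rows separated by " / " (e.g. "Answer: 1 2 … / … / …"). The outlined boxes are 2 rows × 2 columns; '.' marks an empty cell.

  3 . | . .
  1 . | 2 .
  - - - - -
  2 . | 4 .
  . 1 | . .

Step 1. [r2c4∈{3,4}] in row 2, 3 fits only at r2c4. So r2c4=3.
Step 2. [r1c4∈{1,4}] col 4 places 4 nowhere but r1c4. So r1c4=4.
Step 3. [r4c4∈{2}] r4c4 is down to just 2, so r4c4=2.
Step 4. [r3c4∈{1}] r3c4 has the single candidate 1. So r3c4=1.
Step 5. [r1c3∈{1}] r1c3's peers cover all but 1. So r1c3=1.
Step 6. [r2c2∈{4}] r2c2 has the single candidate 4 ⇒ r2c2=4.
Step 7. [r1c2∈{2}] r1c2 has the single candidate 2, so r1c2=2.
Step 8. [r4c1∈{4}] r4c1 is down to just 4. So r4c1=4.
Step 9. [r4c3∈{3}] r4c3 has the single candidate 3 ⇒ r4c3=3.
Step 10. [r3c2∈{3}] r3c2's peers cover all but 3 ⇒ r3c2=3.

Answer: 3 2 1 4 / 1 4 2 3 / 2 3 4 1 / 4 1 3 2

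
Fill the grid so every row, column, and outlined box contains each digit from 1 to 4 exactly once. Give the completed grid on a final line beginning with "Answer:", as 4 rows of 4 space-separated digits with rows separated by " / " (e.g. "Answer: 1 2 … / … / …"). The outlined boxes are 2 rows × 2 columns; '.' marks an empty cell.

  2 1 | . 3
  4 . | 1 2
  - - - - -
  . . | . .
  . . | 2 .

Step 1. [r3c3∈{3,4}] 3 has one home in col 3: r3c3. So r3c3=3.
Step 2. [r4c1∈{1,3}] col 1 places 3 nowhere but r4c1, so r4c1=3.
Step 3. [r4c2∈{4}] only 4 remains possible at r4c2. So r4c2=4.
Step 4. [r4c4∈{1}] only 1 remains possible at r4c4. So r4c4=1.
Step 5. [r1c3∈{4}] r1c3 has the single candidate 4. So r1c3=4.
Step 6. [r3c4∈{4}] only 4 remains possible at r3c4 ⇒ r3c4=4.
Step 7. [r3c2∈{2}] r3c2 has the single candidate 2. So r3c2=2.
Step 8. [r3c1∈{1}] r3c1's peers cover all but 1. So r3c1=1.
Step 9. [r2c2∈{3}] r2c2 is down to just 3, so r2c2=3.

Answer: 2 1 4 3 / 4 3 1 2 / 1 2 3 4 / 3 4 2 1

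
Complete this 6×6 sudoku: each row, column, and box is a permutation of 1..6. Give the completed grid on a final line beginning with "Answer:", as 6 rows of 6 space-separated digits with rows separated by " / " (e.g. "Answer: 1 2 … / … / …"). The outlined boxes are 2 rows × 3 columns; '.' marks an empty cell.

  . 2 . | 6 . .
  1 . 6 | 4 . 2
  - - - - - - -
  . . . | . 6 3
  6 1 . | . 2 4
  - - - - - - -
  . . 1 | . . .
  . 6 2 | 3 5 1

Step 1. [r2c2∈{3,5}] across row 2, 5 lands solely at r2c2, so r2c2=5.
Step 2. [r6c1∈{4}] r6c1's peers cover all but 4, so r6c1=4.
Step 3. [r1c1∈{3}] only 3 remains possible at r1c1. So r1c1=3.
Step 4. [r4c4∈{5}] r4c4 is down to just 5, so r4c4=5.
Step 5. [r3c3∈{4,5}] across col 3, 5 lands solely at r3c3. So r3c3=5.
Step 6. [r5c6∈{6}] r5c6 is down to just 6. So r5c6=6.
Step 7. [r1c6∈{5}] only 5 remains possible at r1c6. So r1c6=5.
Step 8. [r3c4∈{1}] nothing but 1 survives at r3c4, so r3c4=1.
Step 9. [r2c5∈{3}] r2c5's peers cover all but 3 ⇒ r2c5=3.
Step 10. [r1c3∈{4}] r1c3 is down to just 4 ⇒ r1c3=4.
Step 11. [r5c4∈{2}] r5c4 has the single candidate 2. So r5c4=2.
Step 12. [r1c5∈{1}] r1c5 is down to just 1. So r1c5=1.
Step 13. [r5c2∈{3}] r5c2 has the single candidate 3, so r5c2=3.
Step 14. [r5c5∈{4}] r5c5 has the single candidate 4, so r5c5=4.
Step 15. [r3c2∈{4}] r3c2 is down to just 4 ⇒ r3c2=4.
Step 16. [r5c1∈{5}] r5c1's peers cover all but 5. So r5c1=5.
Step 17. [r3c1∈{2}] nothing but 2 survives at r3c1, so r3c1=2.
Step 18. [r4c3∈{3}] nothing but 3 survives at r4c3, so r4c3=3.

Answer: 3 2 4 6 1 5 / 1 5 6 4 3 2 / 2 4 5 1 6 3 / 6 1 3 5 2 4 / 5 3 1 2 4 6 / 4 6 2 3 5 1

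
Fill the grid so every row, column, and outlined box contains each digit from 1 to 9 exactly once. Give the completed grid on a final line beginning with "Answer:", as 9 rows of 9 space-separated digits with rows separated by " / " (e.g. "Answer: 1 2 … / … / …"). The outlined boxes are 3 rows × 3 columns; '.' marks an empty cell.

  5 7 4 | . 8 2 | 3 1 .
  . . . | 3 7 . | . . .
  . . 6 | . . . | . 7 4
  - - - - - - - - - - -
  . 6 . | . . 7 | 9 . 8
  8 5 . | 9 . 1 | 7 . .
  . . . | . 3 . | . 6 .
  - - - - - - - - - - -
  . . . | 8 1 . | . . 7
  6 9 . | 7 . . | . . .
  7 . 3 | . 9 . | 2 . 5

Step 1. [r5c3∈{2}] r5c3 has the single candidate 2, so r5c3=2.
Step 2. [r2c6∈{4,5,6,9}] 4 has one home in row 2: r2c6, so r2c6=4.
Step 3. [r9c2∈{1,4,8}] in row 9, 1 fits only at r9c2 ⇒ r9c2=1.
Step 4. [r6c2∈{4}] r6c2 has the single candidate 4 ⇒ r6c2=4.
Step 5. [r3c5∈{5}] nothing but 5 survives at r3c5. So r3c5=5.
Step 6. [r8c3∈{5,8}] box 7 places 8 nowhere but r8c3, so r8c3=8.
Step 7. [r4c3∈{1}] only 1 remains possible at r4c3. So r4c3=1.
Step 8. [r2c3∈{9}] only 9 remains possible at r2c3 ⇒ r2c3=9.
Step 9. [r8c6∈{3,5}] row 8 places 5 nowhere but r8c6. So r8c6=5.
Step 10. [r3c2∈{2,3,8}] across col 2, 3 lands solely at r3c2. So r3c2=3.
Step 11. [r3c1∈{1,2}] in row 3, 2 fits only at r3c1, so r3c1=2.
Step 12. [r5c9∈{3}] nothing but 3 survives at r5c9, so r5c9=3.
Step 13. [r5c8∈{4}] r5c8 is down to just 4 ⇒ r5c8=4.
Step 14. [r9c4∈{4,6}] r9c4 is the only open cell in row 9 admitting 4. So r9c4=4.
Step 15. [r7c7∈{4,6}] 6 has one home in box 9: r7c7 ⇒ r7c7=6.
Step 16. [r3c7∈{8}] r3c7 is down to just 8, so r3c7=8.
Step 17. [r2c9∈{2,6}] row 2 places 6 nowhere but r2c9. So r2c9=6.
Step 18. [r6c9∈{1,2}] 2 has one home in col 9: r6c9 ⇒ r6c9=2.
Step 19. [r4c8∈{5}] nothing but 5 survives at r4c8. So r4c8=5.
Step 20. [r8c8∈{3}] only 3 remains possible at r8c8 ⇒ r8c8=3.
Step 21. [r6c7∈{1}] only 1 remains possible at r6c7. So r6c7=1.
Step 22. [r4c4∈{2}] r4c4 is down to just 2 ⇒ r4c4=2.
Step 23. [r5c5∈{6}] r5c5 has the single candidate 6, so r5c5=6.
Step 24. [r8c7∈{4}] r8c7 is down to just 4, so r8c7=4.
Step 25. [r6c3∈{7}] r6c3's peers cover all but 7 ⇒ r6c3=7.
Step 26. [r9c8∈{8}] r9c8's peers cover all but 8. So r9c8=8.
Step 27. [r7c6∈{3}] nothing but 3 survives at r7c6, so r7c6=3.
Step 28. [r1c9∈{9}] only 9 remains possible at r1c9, so r1c9=9.
Step 29. [r2c7∈{5}] nothing but 5 survives at r2c7 ⇒ r2c7=5.
Step 30. [r1c4∈{6}] r1c4 is down to just 6 ⇒ r1c4=6.
Step 31. [r7c3∈{5}] r7c3's peers cover all but 5, so r7c3=5.
Step 32. [r4c5∈{4}] r4c5 has the single candidate 4. So r4c5=4.
Step 33. [r2c8∈{2}] only 2 remains possible at r2c8 ⇒ r2c8=2.
Step 34. [r8c9∈{1}] r8c9 is down to just 1. So r8c9=1.
Step 35. [r7c1∈{4}] only 4 remains possible at r7c1 ⇒ r7c1=4.
Step 36. [r9c6∈{6}] only 6 remains possible at r9c6. So r9c6=6.
Step 37. [r3c4∈{1}] r3c4's peers cover all but 1, so r3c4=1.
Step 38. [r3c6∈{9}] nothing but 9 survives at r3c6, so r3c6=9.
Step 39. [r4c1∈{3}] nothing but 3 survives at r4c1, so r4c1=3.
Step 40. [r7c2∈{2}] r7c2's peers cover all but 2. So r7c2=2.
Step 41. [r2c1∈{1}] r2c1's peers cover all but 1, so r2c1=1.
Step 42. [r2c2∈{8}] r2c2's peers cover all but 8, so r2c2=8.
Step 43. [r6c6∈{8}] r6c6 is down to just 8, so r6c6=8.
Step 44. [r6c1∈{9}] r6c1 is down to just 9, so r6c1=9.
Step 45. [r8c5∈{2}] r8c5's peers cover all but 2, so r8c5=2.
Step 46. [r6c4∈{5}] only 5 remains possible at r6c4, so r6c4=5.
Step 47. [r7c8∈{9}] r7c8 has the single candidate 9, so r7c8=9.

Answer: 5 7 4 6 8 2 3 1 9 / 1 8 9 3 7 4 5 2 6 / 2 3 6 1 5 9 8 7 4 / 3 6 1 2 4 7 9 5 8 / 8 5 2 9 6 1 7 4 3 / 9 4 7 5 3 8 1 6 2 / 4 2 5 8 1 3 6 9 7 / 6 9 8 7 2 5 4 3 1 / 7 1 3 4 9 6 2 8 5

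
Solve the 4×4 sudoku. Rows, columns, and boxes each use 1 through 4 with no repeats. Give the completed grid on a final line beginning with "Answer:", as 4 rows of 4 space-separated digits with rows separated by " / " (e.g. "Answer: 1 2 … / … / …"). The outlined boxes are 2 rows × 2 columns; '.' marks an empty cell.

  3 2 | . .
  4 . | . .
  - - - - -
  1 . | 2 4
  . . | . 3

Step 1. [r1c4∈{1}] only 1 remains possible at r1c4, so r1c4=1.
Step 2. [r4c1∈{2}] r4c1's peers cover all but 2. So r4c1=2.
Step 3. [r4c3∈{1}] r4c3 is down to just 1 ⇒ r4c3=1.
Step 4. [r3c2∈{3}] r3c2 has the single candidate 3 ⇒ r3c2=3.
Step 5. [r2c2∈{1}] r2c2 is down to just 1, so r2c2=1.
Step 6. [r1c3∈{4}] only 4 remains possible at r1c3. So r1c3=4.
Step 7. [r2c3∈{3}] r2c3 is down to just 3 ⇒ r2c3=3.
Step 8. [r4c2∈{4}] r4c2 is down to just 4, so r4c2=4.
Step 9. [r2c4∈{2}] r2c4 is down to just 2 ⇒ r2c4=2.

Answer: 3 2 4 1 / 4 1 3 2 / 1 3 2 4 / 2 4 1 3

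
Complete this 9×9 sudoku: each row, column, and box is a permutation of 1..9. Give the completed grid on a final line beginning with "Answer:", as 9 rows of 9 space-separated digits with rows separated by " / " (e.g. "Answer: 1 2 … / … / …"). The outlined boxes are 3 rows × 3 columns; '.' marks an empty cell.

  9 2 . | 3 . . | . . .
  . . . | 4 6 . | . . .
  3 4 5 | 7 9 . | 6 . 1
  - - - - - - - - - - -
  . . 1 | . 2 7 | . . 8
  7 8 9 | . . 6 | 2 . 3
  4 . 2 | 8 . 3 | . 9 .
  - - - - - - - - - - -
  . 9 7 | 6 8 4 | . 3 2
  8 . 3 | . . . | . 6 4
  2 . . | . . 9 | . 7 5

Step 1. [r9c4∈{1}] r9c4 is down to just 1. So r9c4=1.
Step 2. [r5c4∈{5}] only 5 remains possible at r5c4, so r5c4=5.
Step 3. [r2c7∈{3,5,7,8,9}] in row 2, 3 fits only at r2c7 ⇒ r2c7=3.
Step 4. [r2c3∈{8}] nothing but 8 survives at r2c3 ⇒ r2c3=8.
Step 5. [r7c7∈{1}] r7c7's peers cover all but 1. So r7c7=1.
Step 6. [r4c1∈{5,6}] r4c1 is the only open cell in col 1 admitting 6 ⇒ r4c1=6.
Step 7. [r6c2∈{5}] only 5 remains possible at r6c2. So r6c2=5.
Step 8. [r1c9∈{7}] only 7 remains possible at r1c9, so r1c9=7.
Step 9. [r2c1∈{1}] r2c1's peers cover all but 1. So r2c1=1.
Step 10. [r1c6∈{1,5,8}] 1 has one home in col 6: r1c6, so r1c6=1.
Step 11. [r1c5∈{5}] nothing but 5 survives at r1c5, so r1c5=5.
Step 12. [r2c6∈{2}] r2c6's peers cover all but 2, so r2c6=2.
Step 13. [r4c7∈{4,5}] in col 7, 5 fits only at r4c7. So r4c7=5.
Step 14. [r4c8∈{4}] only 4 remains possible at r4c8 ⇒ r4c8=4.
Step 15. [r1c8∈{8}] nothing but 8 survives at r1c8, so r1c8=8.
Step 16. [r9c2∈{6}] only 6 remains possible at r9c2. So r9c2=6.
Step 17. [r5c8∈{1}] only 1 remains possible at r5c8. So r5c8=1.
Step 18. [r3c6∈{8}] r3c6 has the single candidate 8, so r3c6=8.
Step 19. [r8c2∈{1}] nothing but 1 survives at r8c2. So r8c2=1.
Step 20. [r4c2∈{3}] r4c2 is down to just 3, so r4c2=3.
Step 21. [r2c9∈{9}] r2c9's peers cover all but 9 ⇒ r2c9=9.
Step 22. [r9c7∈{8}] only 8 remains possible at r9c7. So r9c7=8.
Step 23. [r7c1∈{5}] r7c1's peers cover all but 5, so r7c1=5.
Step 24. [r9c3∈{4}] r9c3 has the single candidate 4, so r9c3=4.
Step 25. [r8c4∈{2}] r8c4 is down to just 2, so r8c4=2.
Step 26. [r1c7∈{4}] r1c7 is down to just 4 ⇒ r1c7=4.
Step 27. [r2c8∈{5}] r2c8's peers cover all but 5, so r2c8=5.
Step 28. [r3c8∈{2}] r3c8's peers cover all but 2. So r3c8=2.
Step 29. [r6c5∈{1}] r6c5 has the single candidate 1 ⇒ r6c5=1.
Step 30. [r6c9∈{6}] nothing but 6 survives at r6c9 ⇒ r6c9=6.
Step 31. [r6c7∈{7}] r6c7 is down to just 7, so r6c7=7.
Step 32. [r2c2∈{7}] r2c2 has the single candidate 7 ⇒ r2c2=7.
Step 33. [r8c6∈{5}] r8c6's peers cover all but 5, so r8c6=5.
Step 34. [r8c7∈{9}] r8c7 is down to just 9. So r8c7=9.
Step 35. [r5c5∈{4}] r5c5 is down to just 4, so r5c5=4.
Step 36. [r8c5∈{7}] r8c5 is down to just 7. So r8c5=7.
Step 37. [r9c5∈{3}] only 3 remains possible at r9c5, so r9c5=3.
Step 38. [r1c3∈{6}] r1c3 is down to just 6. So r1c3=6.
Step 39. [r4c4∈{9}] r4c4 has the single candidate 9. So r4c4=9.

Answer: 9 2 6 3 5 1 4 8 7 / 1 7 8 4 6 2 3 5 9 / 3 4 5 7 9 8 6 2 1 / 6 3 1 9 2 7 5 4 8 / 7 8 9 5 4 6 2 1 3 / 4 5 2 8 1 3 7 9 6 / 5 9 7 6 8 4 1 3 2 / 8 1 3 2 7 5 9 6 4 / 2 6 4 1 3 9 8 7 5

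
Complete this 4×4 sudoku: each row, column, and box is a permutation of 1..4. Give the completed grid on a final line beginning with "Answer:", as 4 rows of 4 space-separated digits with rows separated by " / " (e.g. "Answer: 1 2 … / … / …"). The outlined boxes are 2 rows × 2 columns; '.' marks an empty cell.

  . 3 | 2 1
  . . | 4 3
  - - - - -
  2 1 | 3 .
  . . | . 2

Step 1. [r4c2∈{4}] only 4 remains possible at r4c2 ⇒ r4c2=4.
Step 2. [r2c2∈{2}] r2c2 has the single candidate 2, so r2c2=2.
Step 3. [r4c3∈{1}] only 1 remains possible at r4c3. So r4c3=1.
Step 4. [r3c4∈{4}] r3c4's peers cover all but 4 ⇒ r3c4=4.
Step 5. [r2c1∈{1}] only 1 remains possible at r2c1, so r2c1=1.
Step 6. [r1c1∈{4}] only 4 remains possible at r1c1, so r1c1=4.
Step 7. [r4c1∈{3}] r4c1 has the single candidate 3. So r4c1=3.

Answer: 4 3 2 1 / 1 2 4 3 / 2 1 3 4 / 3 4 1 2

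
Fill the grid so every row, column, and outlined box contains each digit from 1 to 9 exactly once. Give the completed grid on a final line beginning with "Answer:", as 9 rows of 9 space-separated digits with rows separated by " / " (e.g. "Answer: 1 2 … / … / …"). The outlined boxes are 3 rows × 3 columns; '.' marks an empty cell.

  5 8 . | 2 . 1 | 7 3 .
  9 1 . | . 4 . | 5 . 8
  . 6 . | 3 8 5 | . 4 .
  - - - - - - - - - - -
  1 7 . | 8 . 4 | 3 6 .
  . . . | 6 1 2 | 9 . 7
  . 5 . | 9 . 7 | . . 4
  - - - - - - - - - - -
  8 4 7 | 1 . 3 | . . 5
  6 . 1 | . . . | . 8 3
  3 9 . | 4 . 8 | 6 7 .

Step 1. [r3c3∈{2}] only 2 remains possible at r3c3 ⇒ r3c3=2.
Step 2. [r7c7∈{2}] r7c7 is down to just 2 ⇒ r7c7=2.
Step 3. [r8c5∈{2,5,7,9}] r8c5 is the only open cell in col 5 admitting 7, so r8c5=7.
Step 4. [r1c5∈{6,9}] r1c5 is the only open cell in box 2 admitting 9 ⇒ r1c5=9.
Step 5. [r5c3∈{3,4,8}] in row 5, 8 fits only at r5c3 ⇒ r5c3=8.
Step 6. [r6c8∈{1,2}] col 8 places 1 nowhere but r6c8. So r6c8=1.
Step 7. [r9c3∈{5}] r9c3's peers cover all but 5, so r9c3=5.
Step 8. [r6c5∈{3}] only 3 remains possible at r6c5. So r6c5=3.
Step 9. [r3c7∈{1}] r3c7 is down to just 1. So r3c7=1.
Step 10. [r6c1∈{2}] r6c1's peers cover all but 2 ⇒ r6c1=2.
Step 11. [r4c3∈{9}] r4c3 has the single candidate 9. So r4c3=9.
Step 12. [r2c8∈{2}] r2c8 has the single candidate 2 ⇒ r2c8=2.
Step 13. [r1c3∈{4}] nothing but 4 survives at r1c3 ⇒ r1c3=4.
Step 14. [r4c5∈{5}] r4c5 has the single candidate 5. So r4c5=5.
Step 15. [r5c2∈{3}] only 3 remains possible at r5c2 ⇒ r5c2=3.
Step 16. [r2c6∈{6}] only 6 remains possible at r2c6 ⇒ r2c6=6.
Step 17. [r8c6∈{9}] r8c6 has the single candidate 9, so r8c6=9.
Step 18. [r8c7∈{4}] r8c7's peers cover all but 4, so r8c7=4.
Step 19. [r9c9∈{1}] nothing but 1 survives at r9c9 ⇒ r9c9=1.
Step 20. [r5c8∈{5}] r5c8 has the single candidate 5, so r5c8=5.
Step 21. [r1c9∈{6}] r1c9's peers cover all but 6. So r1c9=6.
Step 22. [r2c4∈{7}] r2c4's peers cover all but 7 ⇒ r2c4=7.
Step 23. [r7c8∈{9}] r7c8 has the single candidate 9, so r7c8=9.
Step 24. [r6c7∈{8}] only 8 remains possible at r6c7, so r6c7=8.
Step 25. [r5c1∈{4}] r5c1 is down to just 4 ⇒ r5c1=4.
Step 26. [r8c2∈{2}] only 2 remains possible at r8c2 ⇒ r8c2=2.
Step 27. [r3c1∈{7}] r3c1's peers cover all but 7, so r3c1=7.
Step 28. [r3c9∈{9}] only 9 remains possible at r3c9. So r3c9=9.
Step 29. [r8c4∈{5}] only 5 remains possible at r8c4. So r8c4=5.
Step 30. [r6c3∈{6}] nothing but 6 survives at r6c3 ⇒ r6c3=6.
Step 31. [r7c5∈{6}] r7c5's peers cover all but 6. So r7c5=6.
Step 32. [r4c9∈{2}] r4c9's peers cover all but 2 ⇒ r4c9=2.
Step 33. [r2c3∈{3}] r2c3 has the single candidate 3 ⇒ r2c3=3.
Step 34. [r9c5∈{2}] r9c5's peers cover all but 2 ⇒ r9c5=2.

Answer: 5 8 4 2 9 1 7 3 6 / 9 1 3 7 4 6 5 2 8 / 7 6 2 3 8 5 1 4 9 / 1 7 9 8 5 4 3 6 2 / 4 3 8 6 1 2 9 5 7 / 2 5 6 9 3 7 8 1 4 / 8 4 7 1 6 3 2 9 5 / 6 2 1 5 7 9 4 8 3 / 3 9 5 4 2 8 6 7 1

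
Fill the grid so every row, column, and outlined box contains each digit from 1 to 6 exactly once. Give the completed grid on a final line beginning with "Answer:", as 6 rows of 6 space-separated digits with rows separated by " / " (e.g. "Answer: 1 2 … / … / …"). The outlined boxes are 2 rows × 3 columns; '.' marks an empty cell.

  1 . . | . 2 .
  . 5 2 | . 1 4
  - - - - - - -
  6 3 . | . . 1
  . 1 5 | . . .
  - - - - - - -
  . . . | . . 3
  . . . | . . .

Step 1. [r2c4∈{3,6}] r2c4 is the only open cell in row 2 admitting 6, so r2c4=6.
Step 2. [r3c3∈{4}] r3c3 has the single candidate 4. So r3c3=4.
Step 3. [r3c4∈{2,5}] across row 3, 2 lands solely at r3c4, so r3c4=2.
Step 4. [r6c6∈{2,5,6}] across col 6, 2 lands solely at r6c6, so r6c6=2.
Step 5. [r5c2∈{2,4,6}] across col 2, 2 lands solely at r5c2 ⇒ r5c2=2.
Step 6. [r1c4∈{3,5}] across box 2, 3 lands solely at r1c4 ⇒ r1c4=3.
Step 7. [r1c3∈{6}] only 6 remains possible at r1c3. So r1c3=6.
Step 8. [r5c5∈{4,5,6}] in row 5, 6 fits only at r5c5 ⇒ r5c5=6.
Step 9. [r4c4∈{4}] r4c4 is down to just 4 ⇒ r4c4=4.
Step 10. [r5c1∈{4,5}] r5c1 is the only open cell in row 5 admitting 4, so r5c1=4.
Step 11. [r6c1∈{3,5}] col 1 places 5 nowhere but r6c1. So r6c1=5.
Step 12. [r6c4∈{1}] r6c4 is down to just 1 ⇒ r6c4=1.
Step 13. [r1c6∈{5}] r1c6 is down to just 5. So r1c6=5.
Step 14. [r2c1∈{3}] r2c1's peers cover all but 3, so r2c1=3.
Step 15. [r4c1∈{2}] r4c1 is down to just 2 ⇒ r4c1=2.
Step 16. [r4c5∈{3}] nothing but 3 survives at r4c5 ⇒ r4c5=3.
Step 17. [r4c6∈{6}] only 6 remains possible at r4c6. So r4c6=6.
Step 18. [r5c3∈{1}] r5c3 is down to just 1. So r5c3=1.
Step 19. [r5c4∈{5}] r5c4's peers cover all but 5, so r5c4=5.
Step 20. [r6c5∈{4}] nothing but 4 survives at r6c5. So r6c5=4.
Step 21. [r3c5∈{5}] r3c5 is down to just 5. So r3c5=5.
Step 22. [r1c2∈{4}] r1c2 has the single candidate 4, so r1c2=4.
Step 23. [r6c3∈{3}] only 3 remains possible at r6c3, so r6c3=3.
Step 24. [r6c2∈{6}] r6c2's peers cover all but 6, so r6c2=6.

Answer: 1 4 6 3 2 5 / 3 5 2 6 1 4 / 6 3 4 2 5 1 / 2 1 5 4 3 6 / 4 2 1 5 6 3 / 5 6 3 1 4 2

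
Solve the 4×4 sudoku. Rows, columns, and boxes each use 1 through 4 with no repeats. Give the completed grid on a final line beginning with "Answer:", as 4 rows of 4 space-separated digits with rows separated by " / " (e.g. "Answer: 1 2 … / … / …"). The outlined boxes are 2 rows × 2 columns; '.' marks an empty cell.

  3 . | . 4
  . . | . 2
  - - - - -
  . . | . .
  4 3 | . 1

Step 1. [r2c1∈{1}] nothing but 1 survives at r2c1, so r2c1=1.
Step 2. [r3c1∈{2}] r3c1 is down to just 2. So r3c1=2.
Step 3. [r3c3∈{3,4}] across row 3, 4 lands solely at r3c3 ⇒ r3c3=4.
Step 4. [r2c3∈{3}] nothing but 3 survives at r2c3 ⇒ r2c3=3.
Step 5. [r4c3∈{2}] r4c3's peers cover all but 2, so r4c3=2.
Step 6. [r1c2∈{2}] r1c2 has the single candidate 2 ⇒ r1c2=2.
Step 7. [r3c4∈{3}] r3c4 is down to just 3, so r3c4=3.
Step 8. [r2c2∈{4}] nothing but 4 survives at r2c2. So r2c2=4.
Step 9. [r1c3∈{1}] r1c3 has the single candidate 1, so r1c3=1.
Step 10. [r3c2∈{1}] r3c2 has the single candidate 1. So r3c2=1.

Answer: 3 2 1 4 / 1 4 3 2 / 2 1 4 3 / 4 3 2 1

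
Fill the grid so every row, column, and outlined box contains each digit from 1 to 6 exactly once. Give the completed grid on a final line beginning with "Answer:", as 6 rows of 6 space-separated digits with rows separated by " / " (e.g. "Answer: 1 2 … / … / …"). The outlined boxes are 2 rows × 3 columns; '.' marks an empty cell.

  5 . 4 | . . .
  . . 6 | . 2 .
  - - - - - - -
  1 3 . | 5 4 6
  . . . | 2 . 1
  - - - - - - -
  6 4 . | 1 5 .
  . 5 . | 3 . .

Step 1. [r1c5∈{1,3,6}] 1 has one home in col 5: r1c5. So r1c5=1.
Step 2. [r6c1∈{2}] r6c1 is down to just 2 ⇒ r6c1=2.
Step 3. [r2c6∈{3,4,5}] 5 has one home in row 2: r2c6, so r2c6=5.
Step 4. [r6c3∈{1}] nothing but 1 survives at r6c3, so r6c3=1.
Step 5. [r6c6∈{4}] nothing but 4 survives at r6c6 ⇒ r6c6=4.
Step 6. [r5c3∈{3}] r5c3 is down to just 3. So r5c3=3.
Step 7. [r4c5∈{3}] r4c5 is down to just 3, so r4c5=3.
Step 8. [r2c4∈{4}] only 4 remains possible at r2c4. So r2c4=4.
Step 9. [r1c4∈{6}] r1c4 has the single candidate 6 ⇒ r1c4=6.
Step 10. [r4c1∈{4}] only 4 remains possible at r4c1 ⇒ r4c1=4.
Step 11. [r5c6∈{2}] r5c6 has the single candidate 2 ⇒ r5c6=2.
Step 12. [r3c3∈{2}] r3c3 is down to just 2, so r3c3=2.
Step 13. [r4c3∈{5}] r4c3's peers cover all but 5, so r4c3=5.
Step 14. [r2c2∈{1}] only 1 remains possible at r2c2. So r2c2=1.
Step 15. [r2c1∈{3}] r2c1's peers cover all but 3 ⇒ r2c1=3.
Step 16. [r6c5∈{6}] r6c5 has the single candidate 6, so r6c5=6.
Step 17. [r4c2∈{6}] r4c2 has the single candidate 6 ⇒ r4c2=6.
Step 18. [r1c6∈{3}] nothing but 3 survives at r1c6. So r1c6=3.
Step 19. [r1c2∈{2}] r1c2's peers cover all but 2 ⇒ r1c2=2.

Answer: 5 2 4 6 1 3 / 3 1 6 4 2 5 / 1 3 2 5 4 6 / 4 6 5 2 3 1 / 6 4 3 1 5 2 / 2 5 1 3 6 4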